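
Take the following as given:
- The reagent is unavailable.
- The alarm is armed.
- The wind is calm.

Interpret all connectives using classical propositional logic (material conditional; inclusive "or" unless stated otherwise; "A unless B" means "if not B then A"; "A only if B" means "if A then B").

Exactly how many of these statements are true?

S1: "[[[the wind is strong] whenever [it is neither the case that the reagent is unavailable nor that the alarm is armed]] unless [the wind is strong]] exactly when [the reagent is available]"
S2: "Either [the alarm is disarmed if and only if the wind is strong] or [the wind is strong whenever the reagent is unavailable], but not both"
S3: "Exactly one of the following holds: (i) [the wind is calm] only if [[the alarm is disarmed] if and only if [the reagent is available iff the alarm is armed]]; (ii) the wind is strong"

2

Let S = "the reagent is available" (F), N = "the alarm is armed" (T), H = "the wind is strong" (F).

S1: Parsed as (((~S nor N) -> H) | H) <-> S

~S = ~F = T
~S nor N = T nor T = F
(~S nor N) -> H = F -> F = T
((~S nor N) -> H) | H = T | F = T
(((~S nor N) -> H) | H) <-> S = T <-> F = F
So S1 is false.

S2: Parsed as (~N <-> H) xor (~S -> H)

~N = ~T = F
~N <-> H = F <-> F = T
~S = ~F = T
~S -> H = T -> F = F
(~N <-> H) xor (~S -> H) = T xor F = T
Hence S2 is true.

S3: Parsed as (~H -> (~N <-> (S <-> N))) xor H

~H = ~F = T
~N = ~T = F
S <-> N = F <-> T = F
~N <-> (S <-> N) = F <-> F = T
~H -> (~N <-> (S <-> N)) = T -> T = T
(~H -> (~N <-> (S <-> N))) xor H = T xor F = T
Thus S3 is true.

Count: 2.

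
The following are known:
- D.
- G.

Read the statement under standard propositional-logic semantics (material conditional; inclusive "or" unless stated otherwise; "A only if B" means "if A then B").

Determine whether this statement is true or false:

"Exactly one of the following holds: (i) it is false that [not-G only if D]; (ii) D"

Parsed as ¬(¬G → D) ⊕ D

¬G = ¬T = F
¬G → D = F → T = T
¬(¬G → D) = ¬T = F
¬(¬G → D) ⊕ D = F ⊕ T = T

true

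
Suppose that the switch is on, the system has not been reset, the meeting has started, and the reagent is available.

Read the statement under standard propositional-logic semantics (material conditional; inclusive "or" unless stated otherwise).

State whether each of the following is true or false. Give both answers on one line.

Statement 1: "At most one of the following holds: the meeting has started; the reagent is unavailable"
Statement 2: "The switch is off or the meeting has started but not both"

Statement 1 T / Statement 2 T

Let P = "the meeting has started" (T), K = "the reagent is available" (T), L = "the switch is on" (T).

Statement 1: Formalization: P ↑ ¬K

¬K = ¬T = F
P ↑ ¬K = T ↑ F = T
So Statement 1 is true.

Statement 2: Formalization: ¬L ⊕ P

¬L = ¬T = F
¬L ⊕ P = F ⊕ T = T
Hence Statement 2 is true.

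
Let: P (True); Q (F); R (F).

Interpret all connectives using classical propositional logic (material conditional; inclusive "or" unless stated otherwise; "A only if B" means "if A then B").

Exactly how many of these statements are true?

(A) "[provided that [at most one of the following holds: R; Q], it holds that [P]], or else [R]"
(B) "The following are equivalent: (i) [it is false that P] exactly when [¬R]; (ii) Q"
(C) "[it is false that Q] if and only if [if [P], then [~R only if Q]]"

(A): Parsed as ((R nand Q) -> P) or R

R nand Q = False nand False = True
(R nand Q) -> P = True -> True = True
((R nand Q) -> P) or R = True or False = True
Thus (A) is true.

(B): Parsed as (not P iff not R) iff Q

not P = not True = False
not R = not False = True
not P iff not R = False iff True = False
(not P iff not R) iff Q = False iff False = True
Thus (B) is true.

(C): In symbols: not Q iff (P -> (not R -> Q))

not Q = not False = True
not R = not False = True
not R -> Q = True -> False = False
P -> (not R -> Q) = True -> False = False
not Q iff (P -> (not R -> Q)) = True iff False = False
Thus (C) is false.

True statements: 2 ((A), (B)).

2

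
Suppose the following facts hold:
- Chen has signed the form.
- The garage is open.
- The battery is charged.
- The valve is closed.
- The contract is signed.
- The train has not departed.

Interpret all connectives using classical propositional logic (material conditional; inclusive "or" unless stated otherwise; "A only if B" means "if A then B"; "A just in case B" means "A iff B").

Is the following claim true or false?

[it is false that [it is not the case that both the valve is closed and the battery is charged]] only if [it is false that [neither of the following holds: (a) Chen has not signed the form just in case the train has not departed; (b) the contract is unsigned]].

False

Let S = "the valve is open" (F), R = "the battery is charged" (T), P = "Chen has signed the form" (T), V = "the train has departed" (F), U = "the contract is signed" (T).
This is ¬(¬S ↑ R) → ¬((¬P ↔ ¬V) ↓ ¬U).

¬S = ¬F = T
¬S ↑ R = T ↑ T = F
¬(¬S ↑ R) = ¬F = T
¬P = ¬T = F
¬V = ¬F = T
¬P ↔ ¬V = F ↔ T = F
¬U = ¬T = F
(¬P ↔ ¬V) ↓ ¬U = F ↓ F = T
¬((¬P ↔ ¬V) ↓ ¬U) = ¬T = F
¬(¬S ↑ R) → ¬((¬P ↔ ¬V) ↓ ¬U) = T → F = F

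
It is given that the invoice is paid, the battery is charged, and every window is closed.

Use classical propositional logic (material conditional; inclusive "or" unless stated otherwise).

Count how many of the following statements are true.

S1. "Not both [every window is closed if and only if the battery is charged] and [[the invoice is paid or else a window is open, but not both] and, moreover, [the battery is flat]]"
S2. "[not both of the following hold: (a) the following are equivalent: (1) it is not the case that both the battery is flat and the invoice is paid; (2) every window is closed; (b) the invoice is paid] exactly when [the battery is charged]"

Let R = "a window is open" (F), Q = "the battery is charged" (T), P = "the invoice is paid" (T).

S1: In symbols: (¬R ↔ Q) ↑ ((P ⊕ R) ∧ ¬Q)

¬R = ¬F = T
¬R ↔ Q = T ↔ T = T
P ⊕ R = T ⊕ F = T
¬Q = ¬T = F
(P ⊕ R) ∧ ¬Q = T ∧ F = F
(¬R ↔ Q) ↑ ((P ⊕ R) ∧ ¬Q) = T ↑ F = T
Thus S1 is true.

S2: Parsed as (((¬Q ↑ P) ↔ ¬R) ↑ P) ↔ Q

¬Q = ¬T = F
¬Q ↑ P = F ↑ T = T
¬R = ¬F = T
(¬Q ↑ P) ↔ ¬R = T ↔ T = T
((¬Q ↑ P) ↔ ¬R) ↑ P = T ↑ T = F
(((¬Q ↑ P) ↔ ¬R) ↑ P) ↔ Q = F ↔ T = F
Hence S2 is false.

True statements: 1.

1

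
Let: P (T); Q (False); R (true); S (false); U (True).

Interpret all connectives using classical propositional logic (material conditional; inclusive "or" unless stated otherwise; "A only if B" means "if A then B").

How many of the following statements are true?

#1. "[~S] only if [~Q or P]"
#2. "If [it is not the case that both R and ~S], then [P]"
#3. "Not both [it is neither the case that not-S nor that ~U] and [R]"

3

#1: In symbols: ¬S → (¬Q ∨ P)

¬S = ¬F = T
¬Q = ¬F = T
¬Q ∨ P = T ∨ T = T
¬S → (¬Q ∨ P) = T → T = T
Thus #1 is true.

#2: Parsed as (R ↑ ¬S) → P

¬S = ¬F = T
R ↑ ¬S = T ↑ T = F
(R ↑ ¬S) → P = F → T = T
Hence #2 is true.

#3: Formalization: (¬S ↓ ¬U) ↑ R

¬S = ¬F = T
¬U = ¬T = F
¬S ↓ ¬U = T ↓ F = F
(¬S ↓ ¬U) ↑ R = F ↑ T = T
So #3 is true.

True statements: 3.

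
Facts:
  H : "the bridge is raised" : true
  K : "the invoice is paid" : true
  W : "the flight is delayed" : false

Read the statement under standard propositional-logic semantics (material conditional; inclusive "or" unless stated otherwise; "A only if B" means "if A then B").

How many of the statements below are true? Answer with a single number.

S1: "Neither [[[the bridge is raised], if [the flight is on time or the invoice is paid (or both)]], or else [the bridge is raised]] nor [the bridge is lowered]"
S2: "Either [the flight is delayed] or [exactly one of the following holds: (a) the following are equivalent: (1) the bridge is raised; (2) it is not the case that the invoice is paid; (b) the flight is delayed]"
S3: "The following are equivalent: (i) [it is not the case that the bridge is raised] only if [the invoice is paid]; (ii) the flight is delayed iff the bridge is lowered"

S1: Formalization: (((¬W ∨ K) → H) ∨ H) ↓ ¬H

¬W = ¬F = T
¬W ∨ K = T ∨ T = T
(¬W ∨ K) → H = T → T = T
((¬W ∨ K) → H) ∨ H = T ∨ T = T
¬H = ¬T = F
(((¬W ∨ K) → H) ∨ H) ↓ ¬H = T ↓ F = F
Thus S1 is false.

S2: Formalization: W ∨ ((H ↔ ¬K) ⊕ W)

¬K = ¬T = F
H ↔ ¬K = T ↔ F = F
(H ↔ ¬K) ⊕ W = F ⊕ F = F
W ∨ ((H ↔ ¬K) ⊕ W) = F ∨ F = F
So S2 is false.

S3: Formalization: (¬H → K) ↔ (W ↔ ¬H)

¬H = ¬T = F
¬H → K = F → T = T
¬H = ¬T = F
W ↔ ¬H = F ↔ F = T
(¬H → K) ↔ (W ↔ ¬H) = T ↔ T = T
Hence S3 is true.

Count: 1.

1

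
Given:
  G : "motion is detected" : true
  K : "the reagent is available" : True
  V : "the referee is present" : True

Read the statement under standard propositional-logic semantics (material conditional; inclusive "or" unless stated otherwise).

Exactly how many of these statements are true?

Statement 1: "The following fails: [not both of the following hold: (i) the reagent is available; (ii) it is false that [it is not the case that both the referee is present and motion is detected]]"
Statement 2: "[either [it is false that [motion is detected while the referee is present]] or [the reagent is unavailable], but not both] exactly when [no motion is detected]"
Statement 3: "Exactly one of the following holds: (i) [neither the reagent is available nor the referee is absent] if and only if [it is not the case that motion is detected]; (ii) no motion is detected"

3

Statement 1: This is not (K nand not (V nand G)).

V nand G = True nand True = False
not (V nand G) = not False = True
K nand not (V nand G) = True nand True = False
not (K nand not (V nand G)) = not False = True
Hence Statement 1 is true.

Statement 2: This is (not (G and V) xor not K) iff not G.

G and V = True and True = True
not (G and V) = not True = False
not K = not True = False
not (G and V) xor not K = False xor False = False
not G = not True = False
(not (G and V) xor not K) iff not G = False iff False = True
So Statement 2 is true.

Statement 3: Parsed as ((K nor not V) iff not G) xor not G

not V = not True = False
K nor not V = True nor False = False
not G = not True = False
(K nor not V) iff not G = False iff False = True
not G = not True = False
((K nor not V) iff not G) xor not G = True xor False = True
Hence Statement 3 is true.

3 of the 3 statements are true (Statement 1, Statement 2, Statement 3).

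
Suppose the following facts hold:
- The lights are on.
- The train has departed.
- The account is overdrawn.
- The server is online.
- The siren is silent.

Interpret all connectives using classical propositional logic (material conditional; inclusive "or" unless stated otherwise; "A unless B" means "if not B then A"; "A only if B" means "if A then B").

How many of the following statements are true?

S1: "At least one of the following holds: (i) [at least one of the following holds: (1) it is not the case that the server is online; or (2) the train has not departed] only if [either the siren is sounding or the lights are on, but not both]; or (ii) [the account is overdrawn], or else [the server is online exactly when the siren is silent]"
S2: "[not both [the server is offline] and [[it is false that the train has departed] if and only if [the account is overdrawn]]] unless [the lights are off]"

Let R = "the server is online" (True), U = "the train has departed" (True), N = "the siren is sounding" (False), Q = "the lights are on" (True), G = "the account is overdrawn" (True).

S1: Parsed as ((not R or not U) -> (N xor Q)) or (G or (R iff not N))

not R = not True = False
not U = not True = False
not R or not U = False or False = False
N xor Q = False xor True = True
(not R or not U) -> (N xor Q) = False -> True = True
not N = not False = True
R iff not N = True iff True = True
G or (R iff not N) = True or True = True
((not R or not U) -> (N xor Q)) or (G or (R iff not N)) = True or True = True
Thus S1 is true.

S2: In symbols: (not R nand (not U iff G)) or not Q

not R = not True = False
not U = not True = False
not U iff G = False iff True = False
not R nand (not U iff G) = False nand False = True
not Q = not True = False
(not R nand (not U iff G)) or not Q = True or False = True
So S2 is true.

Count: 2.

2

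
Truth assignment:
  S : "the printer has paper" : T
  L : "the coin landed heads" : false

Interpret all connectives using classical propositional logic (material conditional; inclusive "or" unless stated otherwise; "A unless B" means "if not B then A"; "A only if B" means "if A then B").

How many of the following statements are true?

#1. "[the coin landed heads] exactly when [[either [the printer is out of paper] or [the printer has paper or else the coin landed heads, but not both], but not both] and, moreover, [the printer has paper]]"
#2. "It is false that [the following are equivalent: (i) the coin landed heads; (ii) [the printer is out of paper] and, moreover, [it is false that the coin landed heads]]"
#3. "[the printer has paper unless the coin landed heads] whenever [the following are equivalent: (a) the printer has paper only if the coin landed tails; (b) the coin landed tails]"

#1: This is L <-> ((~S xor (S xor L)) & S).

~S = ~T = F
S xor L = T xor F = T
~S xor (S xor L) = F xor T = T
(~S xor (S xor L)) & S = T & T = T
L <-> ((~S xor (S xor L)) & S) = F <-> T = F
So #1 is false.

#2: In symbols: ~(L <-> (~S & ~L))

~S = ~T = F
~L = ~F = T
~S & ~L = F & T = F
L <-> (~S & ~L) = F <-> F = T
~(L <-> (~S & ~L)) = ~T = F
So #2 is false.

#3: Parsed as ((S -> ~L) <-> ~L) -> (S | L)

~L = ~F = T
S -> ~L = T -> T = T
~L = ~F = T
(S -> ~L) <-> ~L = T <-> T = T
S | L = T | F = T
((S -> ~L) <-> ~L) -> (S | L) = T -> T = T
Hence #3 is true.

True statements: 1 (#3).

1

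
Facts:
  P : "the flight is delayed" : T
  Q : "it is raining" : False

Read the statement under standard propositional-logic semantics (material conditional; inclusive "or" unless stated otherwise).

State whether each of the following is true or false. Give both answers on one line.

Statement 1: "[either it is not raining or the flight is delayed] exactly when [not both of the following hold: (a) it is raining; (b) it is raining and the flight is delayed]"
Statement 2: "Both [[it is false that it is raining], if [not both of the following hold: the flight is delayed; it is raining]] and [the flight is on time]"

Statement 1: In symbols: (¬Q ∨ P) ↔ (Q ↑ (Q ∧ P))

¬Q = ¬F = T
¬Q ∨ P = T ∨ T = T
Q ∧ P = F ∧ T = F
Q ↑ (Q ∧ P) = F ↑ F = T
(¬Q ∨ P) ↔ (Q ↑ (Q ∧ P)) = T ↔ T = T
So Statement 1 is true.

Statement 2: This is ((P ↑ Q) → ¬Q) ∧ ¬P.

P ↑ Q = T ↑ F = T
¬Q = ¬F = T
(P ↑ Q) → ¬Q = T → T = T
¬P = ¬T = F
((P ↑ Q) → ¬Q) ∧ ¬P = T ∧ F = F
Hence Statement 2 is false.

Statement 1 T / Statement 2 F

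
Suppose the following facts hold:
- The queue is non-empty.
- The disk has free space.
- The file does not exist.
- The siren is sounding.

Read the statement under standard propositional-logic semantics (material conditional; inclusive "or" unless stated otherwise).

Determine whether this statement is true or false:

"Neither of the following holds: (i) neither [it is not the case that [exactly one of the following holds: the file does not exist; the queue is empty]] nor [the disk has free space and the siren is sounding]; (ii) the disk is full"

true

Let R = "the file exists" (F), P = "the queue is empty" (F), Q = "the disk is full" (F), S = "the siren is sounding" (T).
In symbols: (¬(¬R ⊕ P) ↓ (¬Q ∧ S)) ↓ Q

¬R = ¬F = T
¬R ⊕ P = T ⊕ F = T
¬(¬R ⊕ P) = ¬T = F
¬Q = ¬F = T
¬Q ∧ S = T ∧ T = T
¬(¬R ⊕ P) ↓ (¬Q ∧ S) = F ↓ T = F
(¬(¬R ⊕ P) ↓ (¬Q ∧ S)) ↓ Q = F ↓ F = T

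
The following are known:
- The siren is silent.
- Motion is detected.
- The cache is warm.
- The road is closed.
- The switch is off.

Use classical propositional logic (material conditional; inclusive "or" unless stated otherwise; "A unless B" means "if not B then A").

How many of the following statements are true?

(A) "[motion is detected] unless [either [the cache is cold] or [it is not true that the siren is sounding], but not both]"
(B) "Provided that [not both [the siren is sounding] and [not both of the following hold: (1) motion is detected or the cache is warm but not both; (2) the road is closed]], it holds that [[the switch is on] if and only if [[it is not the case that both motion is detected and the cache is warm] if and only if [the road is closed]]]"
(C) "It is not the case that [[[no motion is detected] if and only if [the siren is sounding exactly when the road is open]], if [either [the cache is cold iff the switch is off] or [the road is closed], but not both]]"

3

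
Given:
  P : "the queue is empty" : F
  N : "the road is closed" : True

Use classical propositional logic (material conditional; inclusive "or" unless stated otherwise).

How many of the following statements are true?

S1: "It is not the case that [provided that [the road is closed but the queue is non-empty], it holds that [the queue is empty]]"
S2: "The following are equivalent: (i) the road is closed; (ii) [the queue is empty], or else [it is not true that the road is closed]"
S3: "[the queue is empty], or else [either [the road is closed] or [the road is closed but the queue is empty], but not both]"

2

S1: Parsed as not ((N and not P) -> P)

not P = not False = True
N and not P = True and True = True
(N and not P) -> P = True -> False = False
not ((N and not P) -> P) = not False = True
So S1 is true.

S2: Parsed as N iff (P or not N)

not N = not True = False
P or not N = False or False = False
N iff (P or not N) = True iff False = False
Thus S2 is false.

S3: Formalization: P or (N xor (N and P))

N and P = True and False = False
N xor (N and P) = True xor False = True
P or (N xor (N and P)) = False or True = True
Thus S3 is true.

2 of the 3 statements are true (S1, S3).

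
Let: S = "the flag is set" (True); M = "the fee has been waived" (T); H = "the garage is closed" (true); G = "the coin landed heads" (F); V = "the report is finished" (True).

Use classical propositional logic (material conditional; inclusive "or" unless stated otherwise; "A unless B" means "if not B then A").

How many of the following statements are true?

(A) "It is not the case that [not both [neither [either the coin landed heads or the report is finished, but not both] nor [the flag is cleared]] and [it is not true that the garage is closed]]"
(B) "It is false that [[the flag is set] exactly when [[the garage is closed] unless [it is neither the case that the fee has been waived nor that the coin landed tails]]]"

0

(A): This is not (((G xor V) nor not S) nand not H).

G xor V = False xor True = True
not S = not True = False
(G xor V) nor not S = True nor False = False
not H = not True = False
((G xor V) nor not S) nand not H = False nand False = True
not (((G xor V) nor not S) nand not H) = not True = False
So (A) is false.

(B): Parsed as not (S iff (H or (M nor not G)))

not G = not False = True
M nor not G = True nor True = False
H or (M nor not G) = True or False = True
S iff (H or (M nor not G)) = True iff True = True
not (S iff (H or (M nor not G))) = not True = False
So (B) is false.

True statements: 0 (none).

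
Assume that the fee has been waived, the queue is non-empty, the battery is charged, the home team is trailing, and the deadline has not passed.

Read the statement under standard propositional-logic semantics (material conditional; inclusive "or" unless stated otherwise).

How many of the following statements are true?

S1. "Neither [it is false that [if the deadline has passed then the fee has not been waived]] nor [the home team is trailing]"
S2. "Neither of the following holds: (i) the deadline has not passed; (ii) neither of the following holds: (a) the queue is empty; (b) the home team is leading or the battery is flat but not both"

Let R = "the deadline has passed" (F), U = "the fee has been waived" (T), W = "the home team is leading" (F), M = "the queue is empty" (F), K = "the battery is charged" (T).

S1: Parsed as ~(R -> ~U) nor ~W

~U = ~T = F
R -> ~U = F -> F = T
~(R -> ~U) = ~T = F
~W = ~F = T
~(R -> ~U) nor ~W = F nor T = F
So S1 is false.

S2: Formalization: ~R nor (M nor (W xor ~K))

~R = ~F = T
~K = ~T = F
W xor ~K = F xor F = F
M nor (W xor ~K) = F nor F = T
~R nor (M nor (W xor ~K)) = T nor T = F
Hence S2 is false.

0 of the 2 statements are true (none).

0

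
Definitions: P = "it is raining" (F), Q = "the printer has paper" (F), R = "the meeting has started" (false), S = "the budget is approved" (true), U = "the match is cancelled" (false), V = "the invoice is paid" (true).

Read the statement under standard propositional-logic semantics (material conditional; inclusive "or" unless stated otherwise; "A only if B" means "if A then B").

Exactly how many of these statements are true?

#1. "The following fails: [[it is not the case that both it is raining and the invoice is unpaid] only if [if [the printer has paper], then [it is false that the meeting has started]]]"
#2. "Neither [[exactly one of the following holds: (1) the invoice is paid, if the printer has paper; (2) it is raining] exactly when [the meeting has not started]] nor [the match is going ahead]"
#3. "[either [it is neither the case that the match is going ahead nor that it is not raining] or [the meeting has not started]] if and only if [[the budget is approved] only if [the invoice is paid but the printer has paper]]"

#1: This is ~((P nand ~V) -> (Q -> ~R)).

~V = ~T = F
P nand ~V = F nand F = T
~R = ~F = T
Q -> ~R = F -> T = T
(P nand ~V) -> (Q -> ~R) = T -> T = T
~((P nand ~V) -> (Q -> ~R)) = ~T = F
Thus #1 is false.

#2: Parsed as (((Q -> V) xor P) <-> ~R) nor ~U

Q -> V = F -> T = T
(Q -> V) xor P = T xor F = T
~R = ~F = T
((Q -> V) xor P) <-> ~R = T <-> T = T
~U = ~F = T
(((Q -> V) xor P) <-> ~R) nor ~U = T nor T = F
Thus #2 is false.

#3: In symbols: ((~U nor ~P) | ~R) <-> (S -> (V & Q))

~U = ~F = T
~P = ~F = T
~U nor ~P = T nor T = F
~R = ~F = T
(~U nor ~P) | ~R = F | T = T
V & Q = T & F = F
S -> (V & Q) = T -> F = F
((~U nor ~P) | ~R) <-> (S -> (V & Q)) = T <-> F = F
So #3 is false.

Count: 0.

0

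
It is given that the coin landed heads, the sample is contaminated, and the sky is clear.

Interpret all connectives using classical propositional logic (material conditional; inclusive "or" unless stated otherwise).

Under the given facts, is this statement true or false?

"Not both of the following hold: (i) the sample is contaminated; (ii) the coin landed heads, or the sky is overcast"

Let H = "the sample is contaminated" (T), L = "the coin landed heads" (T), G = "the sky is overcast" (F).
Parsed as H ↑ (L ∨ G)

L ∨ G = T ∨ F = T
H ↑ (L ∨ G) = T ↑ T = F

False.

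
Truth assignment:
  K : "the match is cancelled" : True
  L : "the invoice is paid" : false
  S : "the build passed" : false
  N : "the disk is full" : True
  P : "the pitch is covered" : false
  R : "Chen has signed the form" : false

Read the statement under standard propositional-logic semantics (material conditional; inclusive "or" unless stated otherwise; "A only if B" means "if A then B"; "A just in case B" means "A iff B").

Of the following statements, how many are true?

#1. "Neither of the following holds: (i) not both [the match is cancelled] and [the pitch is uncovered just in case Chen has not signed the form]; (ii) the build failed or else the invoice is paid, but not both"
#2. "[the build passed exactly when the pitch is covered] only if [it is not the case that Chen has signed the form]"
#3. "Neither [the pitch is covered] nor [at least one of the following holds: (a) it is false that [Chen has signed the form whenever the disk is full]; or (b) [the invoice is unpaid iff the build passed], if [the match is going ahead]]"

#1: Formalization: (K ↑ (¬P ↔ ¬R)) ↓ (¬S ⊕ L)

¬P = ¬F = T
¬R = ¬F = T
¬P ↔ ¬R = T ↔ T = T
K ↑ (¬P ↔ ¬R) = T ↑ T = F
¬S = ¬F = T
¬S ⊕ L = T ⊕ F = T
(K ↑ (¬P ↔ ¬R)) ↓ (¬S ⊕ L) = F ↓ T = F
Hence #1 is false.

#2: In symbols: (S ↔ P) → ¬R

S ↔ P = F ↔ F = T
¬R = ¬F = T
(S ↔ P) → ¬R = T → T = T
Thus #2 is true.

#3: Formalization: P ↓ (¬(N → R) ∨ (¬K → (¬L ↔ S)))

N → R = T → F = F
¬(N → R) = ¬F = T
¬K = ¬T = F
¬L = ¬F = T
¬L ↔ S = T ↔ F = F
¬K → (¬L ↔ S) = F → F = T
¬(N → R) ∨ (¬K → (¬L ↔ S)) = T ∨ T = T
P ↓ (¬(N → R) ∨ (¬K → (¬L ↔ S))) = F ↓ T = F
Hence #3 is false.

True statements: 1.

1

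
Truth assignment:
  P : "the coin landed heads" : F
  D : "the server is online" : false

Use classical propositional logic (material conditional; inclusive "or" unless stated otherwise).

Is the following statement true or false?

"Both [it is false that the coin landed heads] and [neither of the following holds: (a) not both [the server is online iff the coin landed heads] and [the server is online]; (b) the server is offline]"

False

Formalization: ~P & (((D <-> P) nand D) nor ~D)

~P = ~F = T
D <-> P = F <-> F = T
(D <-> P) nand D = T nand F = T
~D = ~F = T
((D <-> P) nand D) nor ~D = T nor T = F
~P & (((D <-> P) nand D) nor ~D) = T & F = F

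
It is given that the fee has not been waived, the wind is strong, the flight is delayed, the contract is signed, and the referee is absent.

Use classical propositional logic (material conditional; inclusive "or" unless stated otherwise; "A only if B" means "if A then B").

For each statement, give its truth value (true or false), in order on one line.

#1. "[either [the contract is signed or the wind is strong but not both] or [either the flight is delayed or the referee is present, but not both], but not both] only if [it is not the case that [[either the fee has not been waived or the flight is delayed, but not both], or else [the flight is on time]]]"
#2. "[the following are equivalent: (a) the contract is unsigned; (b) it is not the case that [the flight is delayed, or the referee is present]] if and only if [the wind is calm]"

Let V = "the contract is signed" (T), K = "the wind is strong" (T), R = "the flight is delayed" (T), W = "the referee is present" (F), Q = "the fee has been waived" (F).

#1: In symbols: ((V xor K) xor (R xor W)) -> ~((~Q xor R) | ~R)

V xor K = T xor T = F
R xor W = T xor F = T
(V xor K) xor (R xor W) = F xor T = T
~Q = ~F = T
~Q xor R = T xor T = F
~R = ~T = F
(~Q xor R) | ~R = F | F = F
~((~Q xor R) | ~R) = ~F = T
((V xor K) xor (R xor W)) -> ~((~Q xor R) | ~R) = T -> T = T
Thus #1 is true.

#2: Formalization: (~V <-> ~(R | W)) <-> ~K

~V = ~T = F
R | W = T | F = T
~(R | W) = ~T = F
~V <-> ~(R | W) = F <-> F = T
~K = ~T = F
(~V <-> ~(R | W)) <-> ~K = T <-> F = F
Hence #2 is false.

#1 True; #2 False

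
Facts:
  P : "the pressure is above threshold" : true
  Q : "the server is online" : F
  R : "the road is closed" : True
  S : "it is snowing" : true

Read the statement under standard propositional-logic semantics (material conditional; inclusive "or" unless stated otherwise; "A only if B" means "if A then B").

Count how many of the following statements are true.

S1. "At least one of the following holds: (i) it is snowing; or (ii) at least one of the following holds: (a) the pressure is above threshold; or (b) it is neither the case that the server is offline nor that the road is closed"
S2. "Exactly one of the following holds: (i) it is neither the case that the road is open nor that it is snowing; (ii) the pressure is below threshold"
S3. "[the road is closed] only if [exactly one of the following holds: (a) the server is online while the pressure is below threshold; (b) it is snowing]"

S1: Parsed as S or (P or (not Q nor R))

not Q = not False = True
not Q nor R = True nor True = False
P or (not Q nor R) = True or False = True
S or (P or (not Q nor R)) = True or True = True
Thus S1 is true.

S2: Parsed as (not R nor S) xor not P

not R = not True = False
not R nor S = False nor True = False
not P = not True = False
(not R nor S) xor not P = False xor False = False
So S2 is false.

S3: Formalization: R -> ((Q and not P) xor S)

not P = not True = False
Q and not P = False and False = False
(Q and not P) xor S = False xor True = True
R -> ((Q and not P) xor S) = True -> True = True
So S3 is true.

2 of the 3 statements are true.

2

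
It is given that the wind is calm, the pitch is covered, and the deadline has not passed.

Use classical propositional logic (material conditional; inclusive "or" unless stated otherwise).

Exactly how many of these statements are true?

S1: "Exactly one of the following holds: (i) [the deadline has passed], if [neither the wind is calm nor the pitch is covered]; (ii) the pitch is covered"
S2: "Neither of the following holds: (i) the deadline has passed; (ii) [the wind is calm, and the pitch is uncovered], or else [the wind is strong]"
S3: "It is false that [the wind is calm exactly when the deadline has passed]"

Let P = "the wind is strong" (F), Q = "the pitch is covered" (T), R = "the deadline has passed" (F).

S1: Formalization: ((¬P ↓ Q) → R) ⊕ Q

¬P = ¬F = T
¬P ↓ Q = T ↓ T = F
(¬P ↓ Q) → R = F → F = T
((¬P ↓ Q) → R) ⊕ Q = T ⊕ T = F
Thus S1 is false.

S2: In symbols: R ↓ ((¬P ∧ ¬Q) ∨ P)

¬P = ¬F = T
¬Q = ¬T = F
¬P ∧ ¬Q = T ∧ F = F
(¬P ∧ ¬Q) ∨ P = F ∨ F = F
R ↓ ((¬P ∧ ¬Q) ∨ P) = F ↓ F = T
Hence S2 is true.

S3: Formalization: ¬(¬P ↔ R)

¬P = ¬F = T
¬P ↔ R = T ↔ F = F
¬(¬P ↔ R) = ¬F = T
So S3 is true.

2 of the 3 statements are true (S2, S3).

2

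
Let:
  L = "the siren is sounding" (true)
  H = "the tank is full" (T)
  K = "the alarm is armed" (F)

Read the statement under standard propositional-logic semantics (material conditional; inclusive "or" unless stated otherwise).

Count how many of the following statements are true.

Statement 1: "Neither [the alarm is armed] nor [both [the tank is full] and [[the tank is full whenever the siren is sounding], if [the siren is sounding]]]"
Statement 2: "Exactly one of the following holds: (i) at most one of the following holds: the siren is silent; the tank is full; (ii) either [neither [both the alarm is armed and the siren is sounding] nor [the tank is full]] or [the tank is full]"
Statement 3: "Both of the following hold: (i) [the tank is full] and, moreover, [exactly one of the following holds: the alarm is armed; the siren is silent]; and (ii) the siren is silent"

0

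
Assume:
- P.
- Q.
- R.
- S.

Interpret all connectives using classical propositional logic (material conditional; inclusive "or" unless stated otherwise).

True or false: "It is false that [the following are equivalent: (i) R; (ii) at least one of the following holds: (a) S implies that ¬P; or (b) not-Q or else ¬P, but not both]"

This is ¬(R ↔ ((S → ¬P) ∨ (¬Q ⊕ ¬P))).

¬P = ¬T = F
S → ¬P = T → F = F
¬Q = ¬T = F
¬P = ¬T = F
¬Q ⊕ ¬P = F ⊕ F = F
(S → ¬P) ∨ (¬Q ⊕ ¬P) = F ∨ F = F
R ↔ ((S → ¬P) ∨ (¬Q ⊕ ¬P)) = T ↔ F = F
¬(R ↔ ((S → ¬P) ∨ (¬Q ⊕ ¬P))) = ¬F = T

True.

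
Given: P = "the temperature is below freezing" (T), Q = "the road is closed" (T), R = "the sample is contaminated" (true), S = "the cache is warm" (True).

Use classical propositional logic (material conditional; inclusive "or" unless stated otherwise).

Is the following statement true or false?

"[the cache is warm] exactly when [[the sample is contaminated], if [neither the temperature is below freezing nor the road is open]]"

In symbols: S <-> ((P nor ~Q) -> R)

~Q = ~T = F
P nor ~Q = T nor F = F
(P nor ~Q) -> R = F -> T = T
S <-> ((P nor ~Q) -> R) = T <-> T = T

True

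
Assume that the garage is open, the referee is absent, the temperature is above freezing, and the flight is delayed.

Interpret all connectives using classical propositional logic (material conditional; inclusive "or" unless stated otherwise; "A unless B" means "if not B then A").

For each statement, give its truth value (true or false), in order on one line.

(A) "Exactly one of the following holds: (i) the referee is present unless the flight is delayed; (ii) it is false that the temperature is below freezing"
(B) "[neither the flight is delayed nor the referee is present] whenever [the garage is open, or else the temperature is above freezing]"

Let P = "the referee is present" (F), U = "the flight is delayed" (T), G = "the temperature is below freezing" (F), V = "the garage is closed" (F).

(A): This is (P | U) xor ~G.

P | U = F | T = T
~G = ~F = T
(P | U) xor ~G = T xor T = F
Hence (A) is false.

(B): This is (~V | ~G) -> (U nor P).

~V = ~F = T
~G = ~F = T
~V | ~G = T | T = T
U nor P = T nor F = F
(~V | ~G) -> (U nor P) = T -> F = F
Thus (B) is false.

(A) F / (B) F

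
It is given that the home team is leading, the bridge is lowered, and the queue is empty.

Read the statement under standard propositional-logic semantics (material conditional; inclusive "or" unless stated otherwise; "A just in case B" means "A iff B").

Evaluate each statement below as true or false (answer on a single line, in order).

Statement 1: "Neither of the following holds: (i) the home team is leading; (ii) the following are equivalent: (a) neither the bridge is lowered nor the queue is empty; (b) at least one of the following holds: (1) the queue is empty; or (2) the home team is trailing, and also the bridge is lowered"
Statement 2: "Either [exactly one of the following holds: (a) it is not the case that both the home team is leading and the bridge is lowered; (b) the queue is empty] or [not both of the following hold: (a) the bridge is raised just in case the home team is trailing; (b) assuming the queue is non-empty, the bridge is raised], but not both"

Statement 1 false / Statement 2 true

Let V = "the home team is leading" (True), S = "the bridge is raised" (False), P = "the queue is empty" (True).

Statement 1: In symbols: V nor ((not S nor P) iff (P or (not V and not S)))

not S = not False = True
not S nor P = True nor True = False
not V = not True = False
not S = not False = True
not V and not S = False and True = False
P or (not V and not S) = True or False = True
(not S nor P) iff (P or (not V and not S)) = False iff True = False
V nor ((not S nor P) iff (P or (not V and not S))) = True nor False = False
Hence Statement 1 is false.

Statement 2: In symbols: ((V nand not S) xor P) xor ((S iff not V) nand (not P -> S))

not S = not False = True
V nand not S = True nand True = False
(V nand not S) xor P = False xor True = True
not V = not True = False
S iff not V = False iff False = True
not P = not True = False
not P -> S = False -> False = True
(S iff not V) nand (not P -> S) = True nand True = False
((V nand not S) xor P) xor ((S iff not V) nand (not P -> S)) = True xor False = True
Thus Statement 2 is true.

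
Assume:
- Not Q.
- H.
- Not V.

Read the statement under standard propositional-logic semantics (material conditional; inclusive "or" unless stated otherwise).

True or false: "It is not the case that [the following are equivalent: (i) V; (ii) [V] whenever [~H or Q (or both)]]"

True.

Formalization: not (V iff ((not H or Q) -> V))

not H = not True = False
not H or Q = False or False = False
(not H or Q) -> V = False -> False = True
V iff ((not H or Q) -> V) = False iff True = False
not (V iff ((not H or Q) -> V)) = not False = True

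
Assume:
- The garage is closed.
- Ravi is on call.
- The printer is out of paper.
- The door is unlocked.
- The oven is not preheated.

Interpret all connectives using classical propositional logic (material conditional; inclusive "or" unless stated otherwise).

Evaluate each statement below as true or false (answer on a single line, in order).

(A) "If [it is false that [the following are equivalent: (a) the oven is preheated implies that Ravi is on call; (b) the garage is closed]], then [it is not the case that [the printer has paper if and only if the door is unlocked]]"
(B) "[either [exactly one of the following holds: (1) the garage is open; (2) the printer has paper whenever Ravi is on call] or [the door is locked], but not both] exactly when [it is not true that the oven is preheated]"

Let U = "the oven is preheated" (False), Q = "Ravi is on call" (True), P = "the garage is closed" (True), R = "the printer has paper" (False), S = "the door is locked" (False).

(A): Formalization: not ((U -> Q) iff P) -> not (R iff not S)

U -> Q = False -> True = True
(U -> Q) iff P = True iff True = True
not ((U -> Q) iff P) = not True = False
not S = not False = True
R iff not S = False iff True = False
not (R iff not S) = not False = True
not ((U -> Q) iff P) -> not (R iff not S) = False -> True = True
Thus (A) is true.

(B): This is ((not P xor (Q -> R)) xor S) iff not U.

not P = not True = False
Q -> R = True -> False = False
not P xor (Q -> R) = False xor False = False
(not P xor (Q -> R)) xor S = False xor False = False
not U = not False = True
((not P xor (Q -> R)) xor S) iff not U = False iff True = False
Hence (B) is false.

(A) T; (B) F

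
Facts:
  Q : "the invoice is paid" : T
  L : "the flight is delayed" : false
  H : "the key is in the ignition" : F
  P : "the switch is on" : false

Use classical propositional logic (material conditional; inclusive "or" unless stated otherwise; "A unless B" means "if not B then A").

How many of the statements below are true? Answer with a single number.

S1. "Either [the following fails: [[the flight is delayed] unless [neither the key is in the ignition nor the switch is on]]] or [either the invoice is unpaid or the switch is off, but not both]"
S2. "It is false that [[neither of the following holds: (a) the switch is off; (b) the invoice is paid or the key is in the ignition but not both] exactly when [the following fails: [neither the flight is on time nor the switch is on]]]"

2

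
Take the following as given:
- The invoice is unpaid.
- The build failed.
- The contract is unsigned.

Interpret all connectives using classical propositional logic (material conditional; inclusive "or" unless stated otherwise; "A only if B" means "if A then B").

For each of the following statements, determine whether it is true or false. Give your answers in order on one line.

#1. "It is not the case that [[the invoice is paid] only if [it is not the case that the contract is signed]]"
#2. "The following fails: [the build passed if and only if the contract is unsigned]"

#1 false, #2 true

Let S = "the invoice is paid" (F), L = "the contract is signed" (F), P = "the build passed" (F).

#1: Parsed as ¬(S → ¬L)

¬L = ¬F = T
S → ¬L = F → T = T
¬(S → ¬L) = ¬T = F
Hence #1 is false.

#2: In symbols: ¬(P ↔ ¬L)

¬L = ¬F = T
P ↔ ¬L = F ↔ T = F
¬(P ↔ ¬L) = ¬F = T
So #2 is true.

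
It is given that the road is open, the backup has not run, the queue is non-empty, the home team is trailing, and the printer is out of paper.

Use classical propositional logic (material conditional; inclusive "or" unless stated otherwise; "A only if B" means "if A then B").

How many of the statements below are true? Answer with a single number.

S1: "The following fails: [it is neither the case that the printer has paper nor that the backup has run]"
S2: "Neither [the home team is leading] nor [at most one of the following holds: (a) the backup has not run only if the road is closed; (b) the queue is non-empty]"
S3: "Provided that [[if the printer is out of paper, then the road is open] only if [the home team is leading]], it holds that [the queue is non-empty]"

1

Let U = "the printer has paper" (F), Q = "the backup has run" (F), S = "the home team is leading" (F), P = "the road is closed" (F), R = "the queue is empty" (F).

S1: Parsed as ~(U nor Q)

U nor Q = F nor F = T
~(U nor Q) = ~T = F
Hence S1 is false.

S2: This is S nor ((~Q -> P) nand ~R).

~Q = ~F = T
~Q -> P = T -> F = F
~R = ~F = T
(~Q -> P) nand ~R = F nand T = T
S nor ((~Q -> P) nand ~R) = F nor T = F
So S2 is false.

S3: Formalization: ((~U -> ~P) -> S) -> ~R

~U = ~F = T
~P = ~F = T
~U -> ~P = T -> T = T
(~U -> ~P) -> S = T -> F = F
~R = ~F = T
((~U -> ~P) -> S) -> ~R = F -> T = T
Thus S3 is true.

1 of the 3 statements is true.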